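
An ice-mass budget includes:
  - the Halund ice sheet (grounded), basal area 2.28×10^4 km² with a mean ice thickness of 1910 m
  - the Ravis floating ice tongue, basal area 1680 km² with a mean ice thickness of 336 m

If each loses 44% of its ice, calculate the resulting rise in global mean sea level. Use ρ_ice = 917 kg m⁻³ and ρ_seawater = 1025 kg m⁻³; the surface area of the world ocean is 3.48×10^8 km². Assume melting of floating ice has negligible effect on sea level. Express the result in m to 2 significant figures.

Halund: ice volume = 2.28×10^4 km² × 1910 m = 4.355×10^4 km³; 0.44 × 4.355×10^4 × (917/1025) = 1.714×10^4 km³ of water.
The Ravis floating ice tongue is floating and already displaces its own weight of water, so its melt adds essentially nothing to sea level.
Total added water ≈ 1.714×10^13 m³ over 3.48×10^14 m² → Δh = 0.0493 m.

≈ 0.049 m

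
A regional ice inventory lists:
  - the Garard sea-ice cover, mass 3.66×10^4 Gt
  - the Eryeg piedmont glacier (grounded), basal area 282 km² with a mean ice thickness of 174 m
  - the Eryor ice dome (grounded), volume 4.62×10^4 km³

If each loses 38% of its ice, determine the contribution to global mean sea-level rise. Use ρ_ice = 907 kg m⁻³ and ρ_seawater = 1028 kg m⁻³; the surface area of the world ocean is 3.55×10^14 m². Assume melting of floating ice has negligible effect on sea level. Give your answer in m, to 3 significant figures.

The Garard sea-ice cover is floating and already displaces its own weight of water, so its melt adds essentially nothing to sea level.
Eryeg: ice volume = 282 km² × 174 m = 49.07 km³; 0.38 × 49.07 × (907/1028) = 16.45 km³ of water.
Eryor: 0.38 × 4.62×10^4 km³ × (907/1028) = 1.549×10^4 km³ of water.
Total added water ≈ 1.551×10^13 m³ over 3.55×10^14 m² → Δh = 0.0437 m.

≈ 0.0437 m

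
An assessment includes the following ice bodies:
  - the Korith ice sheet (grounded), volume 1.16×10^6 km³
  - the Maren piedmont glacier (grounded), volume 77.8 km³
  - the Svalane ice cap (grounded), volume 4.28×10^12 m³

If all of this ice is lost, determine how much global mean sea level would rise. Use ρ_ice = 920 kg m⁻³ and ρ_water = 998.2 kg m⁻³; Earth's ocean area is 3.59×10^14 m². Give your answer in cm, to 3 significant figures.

Korith: 1.16×10^6 km³ × (920/998.2) = 1.069×10^6 km³ of water.
Maren: 77.8 km³ × (920/998.2) = 71.71 km³ of water.
Svalane: 4.28×10^12 m³ × (920/998.2) = 3.945×10^12 m³ of water.
Total added water ≈ 1.073×10^15 m³ over 3.59×10^14 m² → Δh = 2.99 m = 299 cm.

≈ 299 cm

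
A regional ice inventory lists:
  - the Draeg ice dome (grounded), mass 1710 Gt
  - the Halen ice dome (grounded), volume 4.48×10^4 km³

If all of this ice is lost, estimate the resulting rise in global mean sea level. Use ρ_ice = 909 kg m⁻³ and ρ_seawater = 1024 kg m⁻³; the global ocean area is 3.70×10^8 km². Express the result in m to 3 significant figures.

≈ 0.112 m

Draeg: 1710 Gt = 1.710×10^15 kg; dividing by ρ_w = 1024 kg m⁻³ gives 1.670×10^12 m³ of water.
Halen: 4.48×10^4 km³ × (909/1024) = 3.977×10^4 km³ of water.
Total added water ≈ 4.144×10^13 m³ over 3.70×10^14 m² → Δh = 0.112 m.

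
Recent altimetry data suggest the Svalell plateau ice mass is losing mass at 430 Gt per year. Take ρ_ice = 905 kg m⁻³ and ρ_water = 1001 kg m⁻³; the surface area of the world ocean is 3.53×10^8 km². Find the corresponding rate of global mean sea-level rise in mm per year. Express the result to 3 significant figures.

ρ_w = 1001 kg m⁻³. Annual water volume added = 430 Gt / ρ_w = 4.300×10^14 kg / 1001 kg m⁻³ = 4.296×10^11 m³.
Δh per year = 4.296×10^11 / 3.53×10^14 = 1.22×10^-3 m = 1.22 mm.

≈ 1.22 mm/yr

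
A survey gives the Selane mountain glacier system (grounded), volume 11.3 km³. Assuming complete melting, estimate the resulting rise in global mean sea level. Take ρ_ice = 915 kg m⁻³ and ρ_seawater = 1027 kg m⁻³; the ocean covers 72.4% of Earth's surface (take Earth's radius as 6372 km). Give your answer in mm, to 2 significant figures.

Selane: 11.3 km³ × (915/1027) = 10.07 km³ of water.
Spread over 3.69×10^14 m² of ocean, Δh = 1.007×10^10 / 3.69×10^14 = 2.73×10^-5 m = 0.027 mm.

≈ 0.027 mm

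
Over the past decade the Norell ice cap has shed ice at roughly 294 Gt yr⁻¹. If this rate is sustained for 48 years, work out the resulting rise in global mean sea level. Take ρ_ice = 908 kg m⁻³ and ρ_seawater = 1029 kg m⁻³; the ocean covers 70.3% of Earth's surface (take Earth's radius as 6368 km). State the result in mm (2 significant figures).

Total mass lost = 294 Gt/yr × 48 yr = 1.411×10^4 Gt = 1.411×10^16 kg.
ρ_w = 1029 kg m⁻³, so water volume = 1.411×10^16 / 1029 = 1.371×10^13 m³.
Δh = 1.371×10^13 / 3.58×10^14 = 0.0383 m = 38 mm.

≈ 38 mm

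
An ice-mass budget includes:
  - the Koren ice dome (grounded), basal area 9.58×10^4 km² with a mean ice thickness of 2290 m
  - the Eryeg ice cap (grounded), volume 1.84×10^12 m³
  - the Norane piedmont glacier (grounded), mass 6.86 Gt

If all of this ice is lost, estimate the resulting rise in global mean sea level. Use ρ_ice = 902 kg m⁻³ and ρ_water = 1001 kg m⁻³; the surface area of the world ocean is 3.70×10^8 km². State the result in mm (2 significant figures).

Koren: ice volume = 9.58×10^4 km² × 2290 m = 2.194×10^5 km³; 2.194×10^5 × (902/1001) = 1.977×10^5 km³ of water.
Eryeg: 1.84×10^12 m³ × (902/1001) = 1.658×10^12 m³ of water.
Norane: 6.86 Gt = 6.860×10^12 kg; dividing by ρ_w = 1001 kg m⁻³ gives 6.853×10^9 m³ of water.
Total added water ≈ 1.993×10^14 m³ over 3.70×10^14 m² → Δh = 0.539 m = 540 mm.

≈ 540 mm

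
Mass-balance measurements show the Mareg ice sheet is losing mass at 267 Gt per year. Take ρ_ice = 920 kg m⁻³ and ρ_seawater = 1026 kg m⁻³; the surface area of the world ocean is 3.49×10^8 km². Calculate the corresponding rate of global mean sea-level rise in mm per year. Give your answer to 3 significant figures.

≈ 0.746 mm/yr

ρ_w = 1026 kg m⁻³. Annual water volume added = 267 Gt / ρ_w = 2.670×10^14 kg / 1026 kg m⁻³ = 2.602×10^11 m³.
Δh per year = 2.602×10^11 / 3.49×10^14 = 7.46×10^-4 m = 0.746 mm.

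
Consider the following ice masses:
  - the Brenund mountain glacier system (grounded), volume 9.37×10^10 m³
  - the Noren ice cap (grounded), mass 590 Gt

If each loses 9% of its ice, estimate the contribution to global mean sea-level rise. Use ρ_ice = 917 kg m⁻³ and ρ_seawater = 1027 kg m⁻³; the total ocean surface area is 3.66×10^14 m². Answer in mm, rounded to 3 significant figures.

≈ 0.162 mm

Brenund: 0.09 × 9.37×10^10 m³ × (917/1027) = 7.530×10^9 m³ of water.
Noren: 0.09 × 590 Gt = 5.310×10^13 kg; dividing by ρ_w = 1027 kg m⁻³ gives 5.170×10^10 m³ of water.
Total added water ≈ 5.923×10^10 m³ over 3.66×10^14 m² → Δh = 1.62×10^-4 m = 0.162 mm.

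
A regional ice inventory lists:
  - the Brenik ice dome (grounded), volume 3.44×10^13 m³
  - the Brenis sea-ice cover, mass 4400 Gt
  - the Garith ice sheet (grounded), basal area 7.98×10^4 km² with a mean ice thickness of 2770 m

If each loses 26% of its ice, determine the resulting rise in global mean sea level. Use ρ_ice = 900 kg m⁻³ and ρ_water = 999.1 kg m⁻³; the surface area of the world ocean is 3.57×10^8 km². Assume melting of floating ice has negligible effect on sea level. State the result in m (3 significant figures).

Brenik: 0.26 × 3.44×10^13 m³ × (900/999.1) = 8.057×10^12 m³ of water.
The Brenis sea-ice cover is floating and already displaces its own weight of water, so its melt adds essentially nothing to sea level.
Garith: ice volume = 7.98×10^4 km² × 2770 m = 2.210×10^5 km³; 0.26 × 2.210×10^5 × (900/999.1) = 5.177×10^4 km³ of water.
Total added water ≈ 5.983×10^13 m³ over 3.57×10^14 m² → Δh = 0.168 m.

≈ 0.168 m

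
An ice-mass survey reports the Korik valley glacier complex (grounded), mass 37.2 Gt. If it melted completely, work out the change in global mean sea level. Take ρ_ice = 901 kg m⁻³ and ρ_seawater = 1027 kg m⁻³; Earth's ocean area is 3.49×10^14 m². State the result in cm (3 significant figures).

≈ 0.0104 cm

Korik: 37.2 Gt = 3.720×10^13 kg; dividing by ρ_w = 1027 kg m⁻³ gives 3.622×10^10 m³ of water.
Spread over 3.49×10^14 m² of ocean, Δh = 3.622×10^10 / 3.49×10^14 = 1.04×10^-4 m = 0.0104 cm.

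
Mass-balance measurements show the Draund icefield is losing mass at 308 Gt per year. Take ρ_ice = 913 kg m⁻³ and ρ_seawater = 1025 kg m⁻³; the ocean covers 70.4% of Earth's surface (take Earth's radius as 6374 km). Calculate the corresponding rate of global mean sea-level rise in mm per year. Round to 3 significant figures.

≈ 0.836 mm/yr

ρ_w = 1025 kg m⁻³. Annual water volume added = 308 Gt / ρ_w = 3.080×10^14 kg / 1025 kg m⁻³ = 3.005×10^11 m³.
Δh per year = 3.005×10^11 / 3.59×10^14 = 8.36×10^-4 m = 0.836 mm.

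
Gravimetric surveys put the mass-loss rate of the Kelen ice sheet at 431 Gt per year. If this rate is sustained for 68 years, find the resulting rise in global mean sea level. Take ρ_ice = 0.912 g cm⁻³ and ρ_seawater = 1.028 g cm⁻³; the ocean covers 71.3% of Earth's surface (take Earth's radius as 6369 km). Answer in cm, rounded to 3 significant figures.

≈ 7.84 cm

Total mass lost = 431 Gt/yr × 68 yr = 2.931×10^4 Gt = 2.931×10^16 kg.
ρ_w = 1.028 g cm⁻³ = 1028 kg m⁻³, so water volume = 2.931×10^16 / 1028 = 2.851×10^13 m³.
Δh = 2.851×10^13 / 3.63×10^14 = 0.0784 m = 7.84 cm.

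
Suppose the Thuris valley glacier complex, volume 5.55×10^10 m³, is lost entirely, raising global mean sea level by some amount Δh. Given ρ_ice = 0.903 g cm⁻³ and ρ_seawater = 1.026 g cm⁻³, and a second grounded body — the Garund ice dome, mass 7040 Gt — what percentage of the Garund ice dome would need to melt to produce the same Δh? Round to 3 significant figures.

≈ 0.712 %

Equal sea-level rise means equal mass of meltwater, i.e. equal mass of ice lost.
Ice mass of Thuris: 5.012×10^13 kg; ice mass of Garund: 7.040×10^15 kg.
Fraction required = 5.012×10^13 / 7.040×10^15 = 7.12×10^-3 → 0.712 %.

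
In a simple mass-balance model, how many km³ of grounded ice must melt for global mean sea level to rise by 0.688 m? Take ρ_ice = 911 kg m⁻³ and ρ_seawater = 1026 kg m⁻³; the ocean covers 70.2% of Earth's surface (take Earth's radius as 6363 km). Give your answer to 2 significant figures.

Required water volume = Δh × A = 0.688 m × 3.57×10^14 m² = 2.457×10^14 m³ = 2.457×10^5 km³.
Ice volume = water volume × ρ_w/ρ_ice = 2.457×10^5 × 1026/911 = 2.8×10^5 km³.

≈ 2.8×10^5 km³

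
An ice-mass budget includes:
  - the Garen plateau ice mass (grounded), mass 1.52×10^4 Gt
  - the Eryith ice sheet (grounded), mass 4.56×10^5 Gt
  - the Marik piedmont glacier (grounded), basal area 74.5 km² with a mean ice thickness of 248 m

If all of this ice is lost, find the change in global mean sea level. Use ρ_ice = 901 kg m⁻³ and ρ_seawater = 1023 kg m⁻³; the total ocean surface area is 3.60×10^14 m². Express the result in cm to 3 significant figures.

≈ 128 cm

Garen: 1.52×10^4 Gt = 1.520×10^16 kg; dividing by ρ_w = 1023 kg m⁻³ gives 1.486×10^13 m³ of water.
Eryith: 4.56×10^5 Gt = 4.560×10^17 kg; dividing by ρ_w = 1023 kg m⁻³ gives 4.457×10^14 m³ of water.
Marik: ice volume = 74.5 km² × 248 m = 18.48 km³; 18.48 × (901/1023) = 16.27 km³ of water.
Total added water ≈ 4.606×10^14 m³ over 3.60×10^14 m² → Δh = 1.28 m = 128 cm.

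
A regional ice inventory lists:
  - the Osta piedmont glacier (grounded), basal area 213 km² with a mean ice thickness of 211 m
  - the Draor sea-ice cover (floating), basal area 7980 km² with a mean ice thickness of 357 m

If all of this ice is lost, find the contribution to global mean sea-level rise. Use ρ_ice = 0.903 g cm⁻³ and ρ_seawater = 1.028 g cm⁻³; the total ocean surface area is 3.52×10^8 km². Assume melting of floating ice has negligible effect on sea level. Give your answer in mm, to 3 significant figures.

Osta: ice volume = 213 km² × 211 m = 44.94 km³; 44.94 × (903/1028) = 39.48 km³ of water.
The Draor sea-ice cover is floating and already displaces its own weight of water, so its melt adds essentially nothing to sea level.
Total added water ≈ 3.948×10^10 m³ over 3.52×10^14 m² → Δh = 1.12×10^-4 m = 0.112 mm.

≈ 0.112 mm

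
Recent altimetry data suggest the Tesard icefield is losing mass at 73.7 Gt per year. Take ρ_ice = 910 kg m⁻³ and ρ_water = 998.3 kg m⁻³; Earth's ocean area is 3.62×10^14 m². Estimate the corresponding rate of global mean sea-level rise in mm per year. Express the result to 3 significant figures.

≈ 0.204 mm/yr

ρ_w = 998.3 kg m⁻³. Annual water volume added = 73.7 Gt / ρ_w = 7.370×10^13 kg / 998.3 kg m⁻³ = 7.383×10^10 m³.
Δh per year = 7.383×10^10 / 3.62×10^14 = 2.04×10^-4 m = 0.204 mm.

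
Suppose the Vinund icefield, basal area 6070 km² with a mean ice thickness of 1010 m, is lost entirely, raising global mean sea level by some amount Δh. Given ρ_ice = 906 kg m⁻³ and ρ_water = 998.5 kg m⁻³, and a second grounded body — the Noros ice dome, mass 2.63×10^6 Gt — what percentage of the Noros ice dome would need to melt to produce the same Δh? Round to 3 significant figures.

≈ 0.211 %

Equal sea-level rise means equal mass of meltwater, i.e. equal mass of ice lost.
Ice mass of Vinund: 5.554×10^15 kg; ice mass of Noros: 2.630×10^18 kg.
Fraction required = 5.554×10^15 / 2.630×10^18 = 2.11×10^-3 → 0.211 %.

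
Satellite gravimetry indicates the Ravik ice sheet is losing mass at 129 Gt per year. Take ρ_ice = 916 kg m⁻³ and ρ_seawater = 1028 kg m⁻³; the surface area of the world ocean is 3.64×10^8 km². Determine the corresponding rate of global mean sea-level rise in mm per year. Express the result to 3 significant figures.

≈ 0.345 mm/yr

ρ_w = 1028 kg m⁻³. Annual water volume added = 129 Gt / ρ_w = 1.290×10^14 kg / 1028 kg m⁻³ = 1.255×10^11 m³.
Δh per year = 1.255×10^11 / 3.64×10^14 = 3.45×10^-4 m = 0.345 mm.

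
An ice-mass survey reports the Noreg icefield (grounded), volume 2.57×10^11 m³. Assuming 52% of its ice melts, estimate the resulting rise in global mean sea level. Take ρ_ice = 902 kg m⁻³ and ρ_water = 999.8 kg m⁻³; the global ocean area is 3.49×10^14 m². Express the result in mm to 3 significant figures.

≈ 0.345 mm

Noreg: 0.52 × 2.57×10^11 m³ × (902/999.8) = 1.206×10^11 m³ of water.
Spread over 3.49×10^14 m² of ocean, Δh = 1.206×10^11 / 3.49×10^14 = 3.45×10^-4 m = 0.345 mm.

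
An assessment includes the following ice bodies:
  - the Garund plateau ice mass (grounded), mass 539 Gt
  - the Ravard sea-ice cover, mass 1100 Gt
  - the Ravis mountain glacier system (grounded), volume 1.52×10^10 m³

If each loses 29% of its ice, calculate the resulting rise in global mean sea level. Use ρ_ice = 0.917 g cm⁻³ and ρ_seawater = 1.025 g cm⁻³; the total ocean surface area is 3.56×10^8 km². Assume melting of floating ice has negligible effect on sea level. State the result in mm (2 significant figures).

Garund: 0.29 × 539 Gt = 1.563×10^14 kg; dividing by ρ_w = 1.025 g cm⁻³ = 1025 kg m⁻³ gives 1.525×10^11 m³ of water.
The Ravard sea-ice cover is floating and already displaces its own weight of water, so its melt adds essentially nothing to sea level.
Ravis: 0.29 × 1.52×10^10 m³ × (917/1025) = 3.944×10^9 m³ of water.
Total added water ≈ 1.564×10^11 m³ over 3.56×10^14 m² → Δh = 4.39×10^-4 m = 0.44 mm.

≈ 0.44 mm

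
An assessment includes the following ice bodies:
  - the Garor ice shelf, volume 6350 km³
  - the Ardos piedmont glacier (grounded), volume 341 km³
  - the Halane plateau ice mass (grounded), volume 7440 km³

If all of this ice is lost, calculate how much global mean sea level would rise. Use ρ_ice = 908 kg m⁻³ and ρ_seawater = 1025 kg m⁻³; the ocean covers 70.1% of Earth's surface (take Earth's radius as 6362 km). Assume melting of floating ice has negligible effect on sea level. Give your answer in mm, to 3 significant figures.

The Garor ice shelf is floating and already displaces its own weight of water, so its melt adds essentially nothing to sea level.
Ardos: 341 km³ × (908/1025) = 302.1 km³ of water.
Halane: 7440 km³ × (908/1025) = 6591 km³ of water.
Total added water ≈ 6.893×10^12 m³ over 3.57×10^14 m² → Δh = 0.0193 m = 19.3 mm.

≈ 19.3 mm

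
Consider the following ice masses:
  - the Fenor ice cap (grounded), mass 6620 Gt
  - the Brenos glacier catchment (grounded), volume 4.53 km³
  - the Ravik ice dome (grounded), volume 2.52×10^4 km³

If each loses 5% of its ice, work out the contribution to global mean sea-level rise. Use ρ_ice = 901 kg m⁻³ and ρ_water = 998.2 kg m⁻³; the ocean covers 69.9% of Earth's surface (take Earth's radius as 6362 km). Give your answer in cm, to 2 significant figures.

Fenor: 0.05 × 6620 Gt = 3.310×10^14 kg; dividing by ρ_w = 998.2 kg m⁻³ gives 3.316×10^11 m³ of water.
Brenos: 0.05 × 4.53 km³ × (901/998.2) = 0.2044 km³ of water.
Ravik: 0.05 × 2.52×10^4 km³ × (901/998.2) = 1137 km³ of water.
Total added water ≈ 1.469×10^12 m³ over 3.56×10^14 m² → Δh = 4.13×10^-3 m = 0.41 cm.

≈ 0.41 cm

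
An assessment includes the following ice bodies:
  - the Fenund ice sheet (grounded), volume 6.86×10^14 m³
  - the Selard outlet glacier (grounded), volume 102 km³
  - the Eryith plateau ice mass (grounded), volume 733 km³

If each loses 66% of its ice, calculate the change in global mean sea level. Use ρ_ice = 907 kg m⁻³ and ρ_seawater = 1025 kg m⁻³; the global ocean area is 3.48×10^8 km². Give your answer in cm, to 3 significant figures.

Fenund: 0.66 × 6.86×10^14 m³ × (907/1025) = 4.006×10^14 m³ of water.
Selard: 0.66 × 102 km³ × (907/1025) = 59.57 km³ of water.
Eryith: 0.66 × 733 km³ × (907/1025) = 428.1 km³ of water.
Total added water ≈ 4.011×10^14 m³ over 3.48×10^14 m² → Δh = 1.15 m = 115 cm.

≈ 115 cm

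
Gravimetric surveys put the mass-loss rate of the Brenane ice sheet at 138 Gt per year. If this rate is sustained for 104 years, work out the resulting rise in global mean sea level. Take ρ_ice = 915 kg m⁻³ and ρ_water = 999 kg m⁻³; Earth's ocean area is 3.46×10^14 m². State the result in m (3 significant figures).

Total mass lost = 138 Gt/yr × 104 yr = 1.435×10^4 Gt = 1.435×10^16 kg.
ρ_w = 999 kg m⁻³, so water volume = 1.435×10^16 / 999 = 1.437×10^13 m³.
Δh = 1.437×10^13 / 3.46×10^14 = 0.0415 m.

≈ 0.0415 m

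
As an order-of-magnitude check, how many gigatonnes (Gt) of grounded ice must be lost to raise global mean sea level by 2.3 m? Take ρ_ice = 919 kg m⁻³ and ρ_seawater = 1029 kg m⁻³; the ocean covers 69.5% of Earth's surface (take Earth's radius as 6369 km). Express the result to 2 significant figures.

≈ 8.4×10^5 Gt

Required water volume = Δh × A = 2.3 m × 3.54×10^14 m² = 8.148×10^14 m³.
ρ_w = 1029 kg m⁻³, so the mass of water = 8.148×10^14 m³ × 1029 kg m⁻³ = 8.385×10^17 kg = 8.4×10^5 Gt (and the same mass of ice, by conservation).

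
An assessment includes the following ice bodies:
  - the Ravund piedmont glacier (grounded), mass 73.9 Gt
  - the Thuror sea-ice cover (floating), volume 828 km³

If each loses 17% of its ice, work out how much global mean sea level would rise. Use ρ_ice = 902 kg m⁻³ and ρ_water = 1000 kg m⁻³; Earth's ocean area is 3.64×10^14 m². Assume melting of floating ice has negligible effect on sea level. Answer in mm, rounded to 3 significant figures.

≈ 0.0345 mm

Ravund: 0.17 × 73.9 Gt = 1.256×10^13 kg; dividing by ρ_w = 1000 kg m⁻³ gives 1.256×10^10 m³ of water.
The Thuror sea-ice cover is floating and already displaces its own weight of water, so its melt adds essentially nothing to sea level.
Total added water ≈ 1.256×10^10 m³ over 3.64×10^14 m² → Δh = 3.45×10^-5 m = 0.0345 mm.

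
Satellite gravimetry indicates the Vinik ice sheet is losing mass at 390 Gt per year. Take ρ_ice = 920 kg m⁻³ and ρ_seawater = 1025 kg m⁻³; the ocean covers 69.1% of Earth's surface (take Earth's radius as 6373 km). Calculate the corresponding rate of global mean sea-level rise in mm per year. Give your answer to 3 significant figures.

ρ_w = 1025 kg m⁻³. Annual water volume added = 390 Gt / ρ_w = 3.900×10^14 kg / 1025 kg m⁻³ = 3.805×10^11 m³.
Δh per year = 3.805×10^11 / 3.53×10^14 = 1.08×10^-3 m = 1.08 mm.

≈ 1.08 mm/yr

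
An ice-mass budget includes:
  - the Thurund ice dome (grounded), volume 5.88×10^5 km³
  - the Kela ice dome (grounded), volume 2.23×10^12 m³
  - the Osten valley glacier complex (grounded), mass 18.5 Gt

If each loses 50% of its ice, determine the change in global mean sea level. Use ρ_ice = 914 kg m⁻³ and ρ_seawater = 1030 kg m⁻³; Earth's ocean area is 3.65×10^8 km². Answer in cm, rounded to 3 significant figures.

Thurund: 0.5 × 5.88×10^5 km³ × (914/1030) = 2.609×10^5 km³ of water.
Kela: 0.5 × 2.23×10^12 m³ × (914/1030) = 9.894×10^11 m³ of water.
Osten: 0.5 × 18.5 Gt = 9.250×10^12 kg; dividing by ρ_w = 1030 kg m⁻³ gives 8.981×10^9 m³ of water.
Total added water ≈ 2.619×10^14 m³ over 3.65×10^14 m² → Δh = 0.718 m = 71.8 cm.

≈ 71.8 cm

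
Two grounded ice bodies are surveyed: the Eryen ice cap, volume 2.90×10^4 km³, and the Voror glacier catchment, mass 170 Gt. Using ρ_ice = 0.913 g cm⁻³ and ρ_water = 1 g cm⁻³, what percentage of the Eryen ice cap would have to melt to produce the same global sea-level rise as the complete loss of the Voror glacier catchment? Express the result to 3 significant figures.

≈ 0.642 %

Equal sea-level rise means equal mass of meltwater, i.e. equal mass of ice lost.
Ice mass of Voror: 1.700×10^14 kg; ice mass of Eryen: 2.648×10^16 kg.
Fraction required = 1.700×10^14 / 2.648×10^16 = 6.42×10^-3 → 0.642 %.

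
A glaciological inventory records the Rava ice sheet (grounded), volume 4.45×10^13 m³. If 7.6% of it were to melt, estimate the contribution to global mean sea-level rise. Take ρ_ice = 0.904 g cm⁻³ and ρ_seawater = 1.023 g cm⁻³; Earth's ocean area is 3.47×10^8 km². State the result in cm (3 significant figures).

≈ 0.861 cm

Rava: 0.076 × 4.45×10^13 m³ × (904/1023) = 2.989×10^12 m³ of water.
Spread over 3.47×10^14 m² of ocean, Δh = 2.989×10^12 / 3.47×10^14 = 8.61×10^-3 m = 0.861 cm.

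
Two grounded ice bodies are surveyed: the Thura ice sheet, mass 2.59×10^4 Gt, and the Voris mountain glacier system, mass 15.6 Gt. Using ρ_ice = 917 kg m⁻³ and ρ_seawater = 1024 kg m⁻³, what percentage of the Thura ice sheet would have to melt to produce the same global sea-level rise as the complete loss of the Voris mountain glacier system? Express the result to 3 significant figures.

Equal sea-level rise means equal mass of meltwater, i.e. equal mass of ice lost.
Ice mass of Voris: 1.560×10^13 kg; ice mass of Thura: 2.590×10^16 kg.
Fraction required = 1.560×10^13 / 2.590×10^16 = 6.02×10^-4 → 0.0602 %.

≈ 0.0602 %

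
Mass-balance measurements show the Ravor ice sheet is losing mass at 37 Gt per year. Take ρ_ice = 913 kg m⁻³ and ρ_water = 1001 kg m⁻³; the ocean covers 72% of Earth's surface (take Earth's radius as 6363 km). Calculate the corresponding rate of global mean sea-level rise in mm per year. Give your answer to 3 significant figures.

≈ 0.101 mm/yr

ρ_w = 1001 kg m⁻³. Annual water volume added = 37 Gt / ρ_w = 3.700×10^13 kg / 1001 kg m⁻³ = 3.696×10^10 m³.
Δh per year = 3.696×10^10 / 3.66×10^14 = 1.01×10^-4 m = 0.101 mm.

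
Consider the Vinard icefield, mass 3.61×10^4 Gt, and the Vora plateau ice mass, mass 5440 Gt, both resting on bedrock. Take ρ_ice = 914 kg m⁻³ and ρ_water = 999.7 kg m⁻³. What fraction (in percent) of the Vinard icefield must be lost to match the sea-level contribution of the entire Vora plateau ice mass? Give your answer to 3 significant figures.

≈ 15.1 %

Equal sea-level rise means equal mass of meltwater, i.e. equal mass of ice lost.
Ice mass of Vora: 5.440×10^15 kg; ice mass of Vinard: 3.610×10^16 kg.
Fraction required = 5.440×10^15 / 3.610×10^16 = 0.151 → 15.1 %.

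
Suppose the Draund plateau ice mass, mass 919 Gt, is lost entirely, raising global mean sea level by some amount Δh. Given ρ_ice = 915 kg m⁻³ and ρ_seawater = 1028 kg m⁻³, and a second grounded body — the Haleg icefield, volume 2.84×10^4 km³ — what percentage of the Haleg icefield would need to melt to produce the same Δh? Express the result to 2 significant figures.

Equal sea-level rise means equal mass of meltwater, i.e. equal mass of ice lost.
Ice mass of Draund: 9.190×10^14 kg; ice mass of Haleg: 2.599×10^16 kg.
Fraction required = 9.190×10^14 / 2.599×10^16 = 0.0354 → 3.5 %.

≈ 3.5 %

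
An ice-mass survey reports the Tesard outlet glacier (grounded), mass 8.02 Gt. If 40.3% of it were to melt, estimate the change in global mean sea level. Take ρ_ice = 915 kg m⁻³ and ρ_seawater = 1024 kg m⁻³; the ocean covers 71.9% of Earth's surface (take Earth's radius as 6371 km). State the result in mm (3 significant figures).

≈ 8.61×10^-3 mm

Tesard: 0.403 × 8.02 Gt = 3.232×10^12 kg; dividing by ρ_w = 1024 kg m⁻³ gives 3.156×10^9 m³ of water.
Spread over 3.67×10^14 m² of ocean, Δh = 3.156×10^9 / 3.67×10^14 = 8.61×10^-6 m = 8.61×10^-3 mm.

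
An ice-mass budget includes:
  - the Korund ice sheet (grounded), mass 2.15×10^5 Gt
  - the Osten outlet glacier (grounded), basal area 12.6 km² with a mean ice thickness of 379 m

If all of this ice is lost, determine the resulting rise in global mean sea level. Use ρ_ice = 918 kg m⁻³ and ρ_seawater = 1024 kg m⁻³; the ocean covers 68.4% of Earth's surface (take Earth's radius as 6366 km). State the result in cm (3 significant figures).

Korund: 2.15×10^5 Gt = 2.150×10^17 kg; dividing by ρ_w = 1024 kg m⁻³ gives 2.100×10^14 m³ of water.
Osten: ice volume = 12.6 km² × 379 m = 4.775 km³; 4.775 × (918/1024) = 4.281 km³ of water.
Total added water ≈ 2.100×10^14 m³ over 3.48×10^14 m² → Δh = 0.603 m = 60.3 cm.

≈ 60.3 cm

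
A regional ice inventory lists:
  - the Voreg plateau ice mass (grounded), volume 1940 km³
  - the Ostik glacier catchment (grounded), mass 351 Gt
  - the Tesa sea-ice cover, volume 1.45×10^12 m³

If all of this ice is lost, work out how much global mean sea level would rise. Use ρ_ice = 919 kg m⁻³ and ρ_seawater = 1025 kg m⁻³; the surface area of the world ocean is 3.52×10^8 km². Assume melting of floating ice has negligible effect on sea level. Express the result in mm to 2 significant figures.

Voreg: 1940 km³ × (919/1025) = 1739 km³ of water.
Ostik: 351 Gt = 3.510×10^14 kg; dividing by ρ_w = 1025 kg m⁻³ gives 3.424×10^11 m³ of water.
The Tesa sea-ice cover is floating and already displaces its own weight of water, so its melt adds essentially nothing to sea level.
Total added water ≈ 2.082×10^12 m³ over 3.52×10^14 m² → Δh = 5.91×10^-3 m = 5.9 mm.

≈ 5.9 mm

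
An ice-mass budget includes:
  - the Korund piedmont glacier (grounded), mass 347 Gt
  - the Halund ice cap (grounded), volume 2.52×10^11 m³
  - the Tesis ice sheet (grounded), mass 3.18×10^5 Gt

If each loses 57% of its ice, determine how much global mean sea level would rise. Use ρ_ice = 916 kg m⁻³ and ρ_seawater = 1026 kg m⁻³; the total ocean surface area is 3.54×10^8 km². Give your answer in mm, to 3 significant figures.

≈ 500 mm

Korund: 0.57 × 347 Gt = 1.978×10^14 kg; dividing by ρ_w = 1026 kg m⁻³ gives 1.928×10^11 m³ of water.
Halund: 0.57 × 2.52×10^11 m³ × (916/1026) = 1.282×10^11 m³ of water.
Tesis: 0.57 × 3.18×10^5 Gt = 1.813×10^17 kg; dividing by ρ_w = 1026 kg m⁻³ gives 1.767×10^14 m³ of water.
Total added water ≈ 1.770×10^14 m³ over 3.54×10^14 m² → Δh = 0.500 m = 500 mm.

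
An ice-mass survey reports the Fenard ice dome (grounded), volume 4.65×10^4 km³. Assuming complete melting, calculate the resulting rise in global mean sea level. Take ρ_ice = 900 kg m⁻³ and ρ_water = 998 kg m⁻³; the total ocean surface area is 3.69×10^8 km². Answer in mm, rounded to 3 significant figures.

Fenard: 4.65×10^4 km³ × (900/998) = 4.193×10^4 km³ of water.
Spread over 3.69×10^14 m² of ocean, Δh = 4.193×10^13 / 3.69×10^14 = 0.114 m = 114 mm.

≈ 114 mm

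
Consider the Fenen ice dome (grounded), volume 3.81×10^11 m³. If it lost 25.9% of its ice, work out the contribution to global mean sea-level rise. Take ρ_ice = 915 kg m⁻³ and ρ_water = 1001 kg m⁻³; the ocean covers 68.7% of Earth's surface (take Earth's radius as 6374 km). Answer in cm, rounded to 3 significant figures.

Fenen: 0.259 × 3.81×10^11 m³ × (915/1001) = 9.020×10^10 m³ of water.
Spread over 3.51×10^14 m² of ocean, Δh = 9.020×10^10 / 3.51×10^14 = 2.57×10^-4 m = 0.0257 cm.

≈ 0.0257 cm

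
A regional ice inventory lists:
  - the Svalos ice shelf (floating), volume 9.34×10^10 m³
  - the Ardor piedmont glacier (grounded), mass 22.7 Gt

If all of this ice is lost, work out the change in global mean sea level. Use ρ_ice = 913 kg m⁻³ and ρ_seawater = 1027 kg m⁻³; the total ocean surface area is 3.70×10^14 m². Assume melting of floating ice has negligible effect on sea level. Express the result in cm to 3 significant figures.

The Svalos ice shelf is floating and already displaces its own weight of water, so its melt adds essentially nothing to sea level.
Ardor: 22.7 Gt = 2.270×10^13 kg; dividing by ρ_w = 1027 kg m⁻³ gives 2.210×10^10 m³ of water.
Total added water ≈ 2.210×10^10 m³ over 3.70×10^14 m² → Δh = 5.97×10^-5 m = 5.97×10^-3 cm.

≈ 5.97×10^-3 cm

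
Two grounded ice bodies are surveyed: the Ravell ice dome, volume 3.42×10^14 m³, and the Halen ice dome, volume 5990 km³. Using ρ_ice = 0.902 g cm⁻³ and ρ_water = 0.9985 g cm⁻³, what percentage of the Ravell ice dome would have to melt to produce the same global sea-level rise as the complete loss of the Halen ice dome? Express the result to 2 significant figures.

≈ 1.8 %

Equal sea-level rise means equal mass of meltwater, i.e. equal mass of ice lost.
Ice mass of Halen: 5.403×10^15 kg; ice mass of Ravell: 3.085×10^17 kg.
Fraction required = 5.403×10^15 / 3.085×10^17 = 0.0175 → 1.8 %.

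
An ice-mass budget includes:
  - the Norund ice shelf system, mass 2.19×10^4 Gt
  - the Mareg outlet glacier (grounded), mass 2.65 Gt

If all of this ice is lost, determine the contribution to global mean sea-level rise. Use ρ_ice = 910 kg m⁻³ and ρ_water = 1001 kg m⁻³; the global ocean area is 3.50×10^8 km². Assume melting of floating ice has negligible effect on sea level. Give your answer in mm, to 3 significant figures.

The Norund ice shelf system is floating and already displaces its own weight of water, so its melt adds essentially nothing to sea level.
Mareg: 2.65 Gt = 2.650×10^12 kg; dividing by ρ_w = 1001 kg m⁻³ gives 2.647×10^9 m³ of water.
Total added water ≈ 2.647×10^9 m³ over 3.50×10^14 m² → Δh = 7.56×10^-6 m = 7.56×10^-3 mm.

≈ 7.56×10^-3 mm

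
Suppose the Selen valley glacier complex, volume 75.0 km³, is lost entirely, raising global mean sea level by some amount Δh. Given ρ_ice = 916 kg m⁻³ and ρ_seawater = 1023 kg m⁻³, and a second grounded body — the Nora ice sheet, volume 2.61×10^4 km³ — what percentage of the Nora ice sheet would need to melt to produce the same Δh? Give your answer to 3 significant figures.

≈ 0.287 %

Equal sea-level rise means equal mass of meltwater, i.e. equal mass of ice lost.
Ice mass of Selen: 6.870×10^13 kg; ice mass of Nora: 2.391×10^16 kg.
Fraction required = 6.870×10^13 / 2.391×10^16 = 2.87×10^-3 → 0.287 %.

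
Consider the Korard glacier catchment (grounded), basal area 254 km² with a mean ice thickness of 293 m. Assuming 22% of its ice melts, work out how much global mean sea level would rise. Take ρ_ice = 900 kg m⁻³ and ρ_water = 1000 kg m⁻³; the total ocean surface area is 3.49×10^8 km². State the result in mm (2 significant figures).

Korard: ice volume = 254 km² × 293 m = 74.42 km³; 0.22 × 74.42 × (900/1000) = 14.74 km³ of water.
Spread over 3.49×10^14 m² of ocean, Δh = 1.474×10^10 / 3.49×10^14 = 4.22×10^-5 m = 0.042 mm.

≈ 0.042 mm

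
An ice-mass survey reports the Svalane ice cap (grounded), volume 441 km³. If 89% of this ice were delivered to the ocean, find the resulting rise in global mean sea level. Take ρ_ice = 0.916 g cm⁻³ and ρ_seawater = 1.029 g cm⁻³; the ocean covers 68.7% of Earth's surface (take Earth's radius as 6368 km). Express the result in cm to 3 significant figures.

≈ 0.0998 cm

Svalane: 0.89 × 441 km³ × (916/1029) = 349.4 km³ of water.
Spread over 3.50×10^14 m² of ocean, Δh = 3.494×10^11 / 3.50×10^14 = 9.98×10^-4 m = 0.0998 cm.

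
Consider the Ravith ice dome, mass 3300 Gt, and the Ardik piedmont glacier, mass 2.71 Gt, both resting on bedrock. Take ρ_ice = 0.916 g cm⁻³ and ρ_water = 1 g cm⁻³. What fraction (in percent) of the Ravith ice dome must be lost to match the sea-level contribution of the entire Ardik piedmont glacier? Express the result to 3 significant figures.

Equal sea-level rise means equal mass of meltwater, i.e. equal mass of ice lost.
Ice mass of Ardik: 2.710×10^12 kg; ice mass of Ravith: 3.300×10^15 kg.
Fraction required = 2.710×10^12 / 3.300×10^15 = 8.21×10^-4 → 0.0821 %.

≈ 0.0821 %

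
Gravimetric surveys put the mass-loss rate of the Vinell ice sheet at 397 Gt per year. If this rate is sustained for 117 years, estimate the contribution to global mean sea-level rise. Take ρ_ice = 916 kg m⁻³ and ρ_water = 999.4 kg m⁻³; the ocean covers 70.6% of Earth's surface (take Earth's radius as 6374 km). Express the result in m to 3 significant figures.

≈ 0.129 m

Total mass lost = 397 Gt/yr × 117 yr = 4.645×10^4 Gt = 4.645×10^16 kg.
ρ_w = 999.4 kg m⁻³, so water volume = 4.645×10^16 / 999.4 = 4.648×10^13 m³.
Δh = 4.648×10^13 / 3.60×10^14 = 0.129 m.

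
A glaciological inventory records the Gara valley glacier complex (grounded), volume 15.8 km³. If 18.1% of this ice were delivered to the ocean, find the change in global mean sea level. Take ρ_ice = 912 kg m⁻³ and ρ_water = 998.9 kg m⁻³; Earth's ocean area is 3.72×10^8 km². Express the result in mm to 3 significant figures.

≈ 7.02×10^-3 mm

Gara: 0.181 × 15.8 km³ × (912/998.9) = 2.611 km³ of water.
Spread over 3.72×10^14 m² of ocean, Δh = 2.611×10^9 / 3.72×10^14 = 7.02×10^-6 m = 7.02×10^-3 mm.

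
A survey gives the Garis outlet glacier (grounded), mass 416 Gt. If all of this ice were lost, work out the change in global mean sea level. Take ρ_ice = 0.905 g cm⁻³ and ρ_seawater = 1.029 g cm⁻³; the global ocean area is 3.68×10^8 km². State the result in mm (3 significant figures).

≈ 1.10 mm

Garis: 416 Gt = 4.160×10^14 kg; dividing by ρ_w = 1.029 g cm⁻³ = 1029 kg m⁻³ gives 4.043×10^11 m³ of water.
Spread over 3.68×10^14 m² of ocean, Δh = 4.043×10^11 / 3.68×10^14 = 1.10×10^-3 m = 1.10 mm.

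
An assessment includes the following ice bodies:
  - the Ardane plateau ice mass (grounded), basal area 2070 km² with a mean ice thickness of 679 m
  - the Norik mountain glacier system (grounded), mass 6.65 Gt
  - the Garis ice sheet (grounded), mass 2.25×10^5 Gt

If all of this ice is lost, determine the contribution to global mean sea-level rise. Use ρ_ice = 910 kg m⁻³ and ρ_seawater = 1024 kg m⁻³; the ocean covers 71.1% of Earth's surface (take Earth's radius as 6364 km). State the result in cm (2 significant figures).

≈ 61 cm

Ardane: ice volume = 2070 km² × 679 m = 1406 km³; 1406 × (910/1024) = 1249 km³ of water.
Norik: 6.65 Gt = 6.650×10^12 kg; dividing by ρ_w = 1024 kg m⁻³ gives 6.494×10^9 m³ of water.
Garis: 2.25×10^5 Gt = 2.250×10^17 kg; dividing by ρ_w = 1024 kg m⁻³ gives 2.197×10^14 m³ of water.
Total added water ≈ 2.210×10^14 m³ over 3.62×10^14 m² → Δh = 0.611 m = 61 cm.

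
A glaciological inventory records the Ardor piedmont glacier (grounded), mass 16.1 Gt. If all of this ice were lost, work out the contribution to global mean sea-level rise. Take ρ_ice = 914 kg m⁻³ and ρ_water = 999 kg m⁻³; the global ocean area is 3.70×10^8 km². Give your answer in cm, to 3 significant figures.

Ardor: 16.1 Gt = 1.610×10^13 kg; dividing by ρ_w = 999 kg m⁻³ gives 1.612×10^10 m³ of water.
Spread over 3.70×10^14 m² of ocean, Δh = 1.612×10^10 / 3.70×10^14 = 4.36×10^-5 m = 4.36×10^-3 cm.

≈ 4.36×10^-3 cm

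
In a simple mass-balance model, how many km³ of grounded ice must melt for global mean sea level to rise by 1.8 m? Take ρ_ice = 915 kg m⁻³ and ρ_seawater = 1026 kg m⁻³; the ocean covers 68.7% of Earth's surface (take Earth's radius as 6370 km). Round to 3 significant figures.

Required water volume = Δh × A = 1.8 m × 3.50×10^14 m² = 6.305×10^14 m³ = 6.305×10^5 km³.
Ice volume = water volume × ρ_w/ρ_ice = 6.305×10^5 × 1026/915 = 7.07×10^5 km³.

≈ 7.07×10^5 km³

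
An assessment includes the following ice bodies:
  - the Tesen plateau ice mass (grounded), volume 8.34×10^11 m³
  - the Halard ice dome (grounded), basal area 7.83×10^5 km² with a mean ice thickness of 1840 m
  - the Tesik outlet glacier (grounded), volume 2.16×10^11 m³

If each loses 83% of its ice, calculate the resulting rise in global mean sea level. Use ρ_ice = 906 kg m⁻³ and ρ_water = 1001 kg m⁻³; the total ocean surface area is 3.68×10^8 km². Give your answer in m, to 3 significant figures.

≈ 2.94 m

Tesen: 0.83 × 8.34×10^11 m³ × (906/1001) = 6.265×10^11 m³ of water.
Halard: ice volume = 7.83×10^5 km² × 1840 m = 1.441×10^6 km³; 0.83 × 1.441×10^6 × (906/1001) = 1.082×10^6 km³ of water.
Tesik: 0.83 × 2.16×10^11 m³ × (906/1001) = 1.623×10^11 m³ of water.
Total added water ≈ 1.083×10^15 m³ over 3.68×10^14 m² → Δh = 2.94 m.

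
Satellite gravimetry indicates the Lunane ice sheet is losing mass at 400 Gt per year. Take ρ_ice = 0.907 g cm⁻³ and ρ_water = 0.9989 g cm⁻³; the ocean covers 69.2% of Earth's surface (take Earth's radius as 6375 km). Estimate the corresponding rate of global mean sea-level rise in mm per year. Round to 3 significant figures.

≈ 1.13 mm/yr

ρ_w = 0.9989 g cm⁻³ = 998.9 kg m⁻³. Annual water volume added = 400 Gt / ρ_w = 4.000×10^14 kg / 998.9 kg m⁻³ = 4.004×10^11 m³.
Δh per year = 4.004×10^11 / 3.53×10^14 = 1.13×10^-3 m = 1.13 mm.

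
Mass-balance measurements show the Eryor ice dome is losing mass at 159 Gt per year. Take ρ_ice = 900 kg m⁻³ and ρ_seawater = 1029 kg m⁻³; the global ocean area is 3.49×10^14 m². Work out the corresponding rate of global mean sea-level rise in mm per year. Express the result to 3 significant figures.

≈ 0.443 mm/yr

ρ_w = 1029 kg m⁻³. Annual water volume added = 159 Gt / ρ_w = 1.590×10^14 kg / 1029 kg m⁻³ = 1.545×10^11 m³.
Δh per year = 1.545×10^11 / 3.49×10^14 = 4.43×10^-4 m = 0.443 mm.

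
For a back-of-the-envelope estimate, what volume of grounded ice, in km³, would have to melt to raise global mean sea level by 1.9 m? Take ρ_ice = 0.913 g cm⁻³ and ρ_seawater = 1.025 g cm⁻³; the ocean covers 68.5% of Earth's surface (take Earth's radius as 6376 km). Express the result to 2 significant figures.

≈ 7.5×10^5 km³

Required water volume = Δh × A = 1.9 m × 3.50×10^14 m² = 6.649×10^14 m³ = 6.649×10^5 km³.
Ice volume = water volume × ρ_w/ρ_ice = 6.649×10^5 × 1025/913 = 7.5×10^5 km³.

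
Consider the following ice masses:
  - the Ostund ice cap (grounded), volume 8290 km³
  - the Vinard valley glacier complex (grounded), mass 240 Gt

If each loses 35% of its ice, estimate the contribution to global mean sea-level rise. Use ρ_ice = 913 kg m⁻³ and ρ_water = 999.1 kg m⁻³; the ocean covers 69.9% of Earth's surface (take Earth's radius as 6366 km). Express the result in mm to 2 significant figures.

Ostund: 0.35 × 8290 km³ × (913/999.1) = 2651 km³ of water.
Vinard: 0.35 × 240 Gt = 8.400×10^13 kg; dividing by ρ_w = 999.1 kg m⁻³ gives 8.408×10^10 m³ of water.
Total added water ≈ 2.736×10^12 m³ over 3.56×10^14 m² → Δh = 7.68×10^-3 m = 7.7 mm.

≈ 7.7 mm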